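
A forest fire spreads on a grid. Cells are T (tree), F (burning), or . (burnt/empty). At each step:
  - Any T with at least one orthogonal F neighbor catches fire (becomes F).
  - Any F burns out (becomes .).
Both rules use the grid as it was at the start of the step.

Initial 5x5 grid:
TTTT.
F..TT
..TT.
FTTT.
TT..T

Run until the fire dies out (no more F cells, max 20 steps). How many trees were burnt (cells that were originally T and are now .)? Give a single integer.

Step 1: +3 fires, +2 burnt (F count now 3)
Step 2: +3 fires, +3 burnt (F count now 3)
Step 3: +3 fires, +3 burnt (F count now 3)
Step 4: +2 fires, +3 burnt (F count now 2)
Step 5: +1 fires, +2 burnt (F count now 1)
Step 6: +1 fires, +1 burnt (F count now 1)
Step 7: +0 fires, +1 burnt (F count now 0)
Fire out after step 7
Initially T: 14, now '.': 24
Total burnt (originally-T cells now '.'): 13

Answer: 13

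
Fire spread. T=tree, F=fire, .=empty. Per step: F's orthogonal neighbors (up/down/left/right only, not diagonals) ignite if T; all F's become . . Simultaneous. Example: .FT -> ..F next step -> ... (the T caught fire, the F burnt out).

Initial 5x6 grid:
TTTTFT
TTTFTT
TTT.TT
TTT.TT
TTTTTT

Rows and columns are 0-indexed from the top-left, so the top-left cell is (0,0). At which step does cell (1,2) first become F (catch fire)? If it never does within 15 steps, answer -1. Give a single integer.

Step 1: cell (1,2)='F' (+4 fires, +2 burnt)
  -> target ignites at step 1
Step 2: cell (1,2)='.' (+5 fires, +4 burnt)
Step 3: cell (1,2)='.' (+6 fires, +5 burnt)
Step 4: cell (1,2)='.' (+6 fires, +6 burnt)
Step 5: cell (1,2)='.' (+4 fires, +6 burnt)
Step 6: cell (1,2)='.' (+1 fires, +4 burnt)
Step 7: cell (1,2)='.' (+0 fires, +1 burnt)
  fire out at step 7

1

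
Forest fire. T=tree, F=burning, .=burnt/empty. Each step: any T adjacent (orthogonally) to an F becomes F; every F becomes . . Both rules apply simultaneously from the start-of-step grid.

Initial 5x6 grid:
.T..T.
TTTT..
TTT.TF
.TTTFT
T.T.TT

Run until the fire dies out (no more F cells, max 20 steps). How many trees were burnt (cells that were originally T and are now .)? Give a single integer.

Answer: 16

Derivation:
Step 1: +4 fires, +2 burnt (F count now 4)
Step 2: +2 fires, +4 burnt (F count now 2)
Step 3: +3 fires, +2 burnt (F count now 3)
Step 4: +2 fires, +3 burnt (F count now 2)
Step 5: +3 fires, +2 burnt (F count now 3)
Step 6: +2 fires, +3 burnt (F count now 2)
Step 7: +0 fires, +2 burnt (F count now 0)
Fire out after step 7
Initially T: 18, now '.': 28
Total burnt (originally-T cells now '.'): 16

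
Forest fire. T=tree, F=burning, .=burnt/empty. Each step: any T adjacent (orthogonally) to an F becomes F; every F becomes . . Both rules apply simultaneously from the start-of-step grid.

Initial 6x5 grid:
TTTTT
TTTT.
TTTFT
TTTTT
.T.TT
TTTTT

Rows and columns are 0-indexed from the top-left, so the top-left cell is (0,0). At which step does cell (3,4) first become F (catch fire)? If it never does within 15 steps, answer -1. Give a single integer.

Step 1: cell (3,4)='T' (+4 fires, +1 burnt)
Step 2: cell (3,4)='F' (+6 fires, +4 burnt)
  -> target ignites at step 2
Step 3: cell (3,4)='.' (+7 fires, +6 burnt)
Step 4: cell (3,4)='.' (+6 fires, +7 burnt)
Step 5: cell (3,4)='.' (+2 fires, +6 burnt)
Step 6: cell (3,4)='.' (+1 fires, +2 burnt)
Step 7: cell (3,4)='.' (+0 fires, +1 burnt)
  fire out at step 7

2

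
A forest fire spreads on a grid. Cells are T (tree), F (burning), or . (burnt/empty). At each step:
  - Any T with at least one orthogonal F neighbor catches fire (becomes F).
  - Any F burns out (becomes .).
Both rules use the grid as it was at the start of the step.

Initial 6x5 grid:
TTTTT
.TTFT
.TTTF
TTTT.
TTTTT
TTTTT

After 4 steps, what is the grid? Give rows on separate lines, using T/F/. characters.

Step 1: 4 trees catch fire, 2 burn out
  TTTFT
  .TF.F
  .TTF.
  TTTT.
  TTTTT
  TTTTT
Step 2: 5 trees catch fire, 4 burn out
  TTF.F
  .F...
  .TF..
  TTTF.
  TTTTT
  TTTTT
Step 3: 4 trees catch fire, 5 burn out
  TF...
  .....
  .F...
  TTF..
  TTTFT
  TTTTT
Step 4: 5 trees catch fire, 4 burn out
  F....
  .....
  .....
  TF...
  TTF.F
  TTTFT

F....
.....
.....
TF...
TTF.F
TTTFT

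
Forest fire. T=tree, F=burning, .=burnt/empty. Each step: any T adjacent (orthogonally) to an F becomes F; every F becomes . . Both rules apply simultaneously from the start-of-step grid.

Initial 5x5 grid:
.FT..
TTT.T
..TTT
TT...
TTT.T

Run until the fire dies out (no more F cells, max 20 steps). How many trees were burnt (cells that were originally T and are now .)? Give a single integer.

Step 1: +2 fires, +1 burnt (F count now 2)
Step 2: +2 fires, +2 burnt (F count now 2)
Step 3: +1 fires, +2 burnt (F count now 1)
Step 4: +1 fires, +1 burnt (F count now 1)
Step 5: +1 fires, +1 burnt (F count now 1)
Step 6: +1 fires, +1 burnt (F count now 1)
Step 7: +0 fires, +1 burnt (F count now 0)
Fire out after step 7
Initially T: 14, now '.': 19
Total burnt (originally-T cells now '.'): 8

Answer: 8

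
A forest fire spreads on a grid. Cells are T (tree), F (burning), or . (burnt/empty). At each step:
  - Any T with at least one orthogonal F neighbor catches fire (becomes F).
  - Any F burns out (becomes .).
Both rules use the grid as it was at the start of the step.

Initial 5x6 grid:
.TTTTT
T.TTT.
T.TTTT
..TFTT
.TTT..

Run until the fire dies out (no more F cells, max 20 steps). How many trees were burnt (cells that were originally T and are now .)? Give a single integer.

Answer: 18

Derivation:
Step 1: +4 fires, +1 burnt (F count now 4)
Step 2: +5 fires, +4 burnt (F count now 5)
Step 3: +5 fires, +5 burnt (F count now 5)
Step 4: +2 fires, +5 burnt (F count now 2)
Step 5: +2 fires, +2 burnt (F count now 2)
Step 6: +0 fires, +2 burnt (F count now 0)
Fire out after step 6
Initially T: 20, now '.': 28
Total burnt (originally-T cells now '.'): 18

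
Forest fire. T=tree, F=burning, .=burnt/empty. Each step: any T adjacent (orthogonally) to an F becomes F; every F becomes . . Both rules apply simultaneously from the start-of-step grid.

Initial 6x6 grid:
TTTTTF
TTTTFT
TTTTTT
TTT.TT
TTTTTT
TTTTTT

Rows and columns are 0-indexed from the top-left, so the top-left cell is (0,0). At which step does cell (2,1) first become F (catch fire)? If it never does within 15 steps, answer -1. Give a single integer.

Step 1: cell (2,1)='T' (+4 fires, +2 burnt)
Step 2: cell (2,1)='T' (+5 fires, +4 burnt)
Step 3: cell (2,1)='T' (+5 fires, +5 burnt)
Step 4: cell (2,1)='F' (+7 fires, +5 burnt)
  -> target ignites at step 4
Step 5: cell (2,1)='.' (+6 fires, +7 burnt)
Step 6: cell (2,1)='.' (+3 fires, +6 burnt)
Step 7: cell (2,1)='.' (+2 fires, +3 burnt)
Step 8: cell (2,1)='.' (+1 fires, +2 burnt)
Step 9: cell (2,1)='.' (+0 fires, +1 burnt)
  fire out at step 9

4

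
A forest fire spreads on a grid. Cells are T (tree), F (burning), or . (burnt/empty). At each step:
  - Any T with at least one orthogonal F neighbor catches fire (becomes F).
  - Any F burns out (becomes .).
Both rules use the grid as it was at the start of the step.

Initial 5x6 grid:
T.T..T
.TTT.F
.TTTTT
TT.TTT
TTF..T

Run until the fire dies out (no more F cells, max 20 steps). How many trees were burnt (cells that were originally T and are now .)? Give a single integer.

Step 1: +3 fires, +2 burnt (F count now 3)
Step 2: +4 fires, +3 burnt (F count now 4)
Step 3: +5 fires, +4 burnt (F count now 5)
Step 4: +4 fires, +5 burnt (F count now 4)
Step 5: +1 fires, +4 burnt (F count now 1)
Step 6: +1 fires, +1 burnt (F count now 1)
Step 7: +0 fires, +1 burnt (F count now 0)
Fire out after step 7
Initially T: 19, now '.': 29
Total burnt (originally-T cells now '.'): 18

Answer: 18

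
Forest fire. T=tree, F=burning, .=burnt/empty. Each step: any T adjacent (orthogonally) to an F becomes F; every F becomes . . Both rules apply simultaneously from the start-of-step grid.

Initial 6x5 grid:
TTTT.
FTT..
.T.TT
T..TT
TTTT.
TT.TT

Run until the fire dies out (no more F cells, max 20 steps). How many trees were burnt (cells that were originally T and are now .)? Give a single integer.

Answer: 7

Derivation:
Step 1: +2 fires, +1 burnt (F count now 2)
Step 2: +3 fires, +2 burnt (F count now 3)
Step 3: +1 fires, +3 burnt (F count now 1)
Step 4: +1 fires, +1 burnt (F count now 1)
Step 5: +0 fires, +1 burnt (F count now 0)
Fire out after step 5
Initially T: 20, now '.': 17
Total burnt (originally-T cells now '.'): 7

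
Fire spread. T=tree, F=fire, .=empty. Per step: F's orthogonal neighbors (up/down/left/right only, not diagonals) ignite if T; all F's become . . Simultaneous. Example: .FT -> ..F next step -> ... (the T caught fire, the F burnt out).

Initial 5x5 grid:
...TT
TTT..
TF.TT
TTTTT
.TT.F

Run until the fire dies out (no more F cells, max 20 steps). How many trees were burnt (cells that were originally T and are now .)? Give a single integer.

Answer: 13

Derivation:
Step 1: +4 fires, +2 burnt (F count now 4)
Step 2: +7 fires, +4 burnt (F count now 7)
Step 3: +2 fires, +7 burnt (F count now 2)
Step 4: +0 fires, +2 burnt (F count now 0)
Fire out after step 4
Initially T: 15, now '.': 23
Total burnt (originally-T cells now '.'): 13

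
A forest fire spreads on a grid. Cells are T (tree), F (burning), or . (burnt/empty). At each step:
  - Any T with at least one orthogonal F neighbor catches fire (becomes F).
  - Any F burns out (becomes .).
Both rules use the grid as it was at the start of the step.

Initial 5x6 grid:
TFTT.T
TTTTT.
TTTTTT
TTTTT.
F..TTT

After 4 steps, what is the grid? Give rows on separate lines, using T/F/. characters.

Step 1: 4 trees catch fire, 2 burn out
  F.FT.T
  TFTTT.
  TTTTTT
  FTTTT.
  ...TTT
Step 2: 6 trees catch fire, 4 burn out
  ...F.T
  F.FTT.
  FFTTTT
  .FTTT.
  ...TTT
Step 3: 3 trees catch fire, 6 burn out
  .....T
  ...FT.
  ..FTTT
  ..FTT.
  ...TTT
Step 4: 3 trees catch fire, 3 burn out
  .....T
  ....F.
  ...FTT
  ...FT.
  ...TTT

.....T
....F.
...FTT
...FT.
...TTT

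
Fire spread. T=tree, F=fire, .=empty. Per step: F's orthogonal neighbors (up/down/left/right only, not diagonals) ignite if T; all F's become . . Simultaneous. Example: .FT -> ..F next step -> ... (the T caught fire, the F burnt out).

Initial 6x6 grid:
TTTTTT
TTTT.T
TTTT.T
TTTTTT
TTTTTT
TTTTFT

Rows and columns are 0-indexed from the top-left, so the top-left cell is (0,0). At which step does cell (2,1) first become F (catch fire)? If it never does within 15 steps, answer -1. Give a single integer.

Step 1: cell (2,1)='T' (+3 fires, +1 burnt)
Step 2: cell (2,1)='T' (+4 fires, +3 burnt)
Step 3: cell (2,1)='T' (+4 fires, +4 burnt)
Step 4: cell (2,1)='T' (+5 fires, +4 burnt)
Step 5: cell (2,1)='T' (+5 fires, +5 burnt)
Step 6: cell (2,1)='F' (+5 fires, +5 burnt)
  -> target ignites at step 6
Step 7: cell (2,1)='.' (+4 fires, +5 burnt)
Step 8: cell (2,1)='.' (+2 fires, +4 burnt)
Step 9: cell (2,1)='.' (+1 fires, +2 burnt)
Step 10: cell (2,1)='.' (+0 fires, +1 burnt)
  fire out at step 10

6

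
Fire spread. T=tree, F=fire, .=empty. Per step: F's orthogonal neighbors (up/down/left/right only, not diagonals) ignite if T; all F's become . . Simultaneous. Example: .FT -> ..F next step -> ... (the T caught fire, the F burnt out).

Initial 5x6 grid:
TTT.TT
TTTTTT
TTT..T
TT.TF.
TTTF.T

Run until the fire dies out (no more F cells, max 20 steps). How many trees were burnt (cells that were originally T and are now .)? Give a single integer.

Answer: 21

Derivation:
Step 1: +2 fires, +2 burnt (F count now 2)
Step 2: +1 fires, +2 burnt (F count now 1)
Step 3: +2 fires, +1 burnt (F count now 2)
Step 4: +2 fires, +2 burnt (F count now 2)
Step 5: +3 fires, +2 burnt (F count now 3)
Step 6: +3 fires, +3 burnt (F count now 3)
Step 7: +3 fires, +3 burnt (F count now 3)
Step 8: +1 fires, +3 burnt (F count now 1)
Step 9: +2 fires, +1 burnt (F count now 2)
Step 10: +2 fires, +2 burnt (F count now 2)
Step 11: +0 fires, +2 burnt (F count now 0)
Fire out after step 11
Initially T: 22, now '.': 29
Total burnt (originally-T cells now '.'): 21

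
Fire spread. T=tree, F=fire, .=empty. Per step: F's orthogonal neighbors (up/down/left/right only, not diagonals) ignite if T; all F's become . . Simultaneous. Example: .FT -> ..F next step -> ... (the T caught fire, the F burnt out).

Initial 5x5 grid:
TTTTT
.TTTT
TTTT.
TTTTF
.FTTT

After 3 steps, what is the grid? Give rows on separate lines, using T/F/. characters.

Step 1: 4 trees catch fire, 2 burn out
  TTTTT
  .TTTT
  TTTT.
  TFTF.
  ..FTF
Step 2: 5 trees catch fire, 4 burn out
  TTTTT
  .TTTT
  TFTF.
  F.F..
  ...F.
Step 3: 4 trees catch fire, 5 burn out
  TTTTT
  .FTFT
  F.F..
  .....
  .....

TTTTT
.FTFT
F.F..
.....
.....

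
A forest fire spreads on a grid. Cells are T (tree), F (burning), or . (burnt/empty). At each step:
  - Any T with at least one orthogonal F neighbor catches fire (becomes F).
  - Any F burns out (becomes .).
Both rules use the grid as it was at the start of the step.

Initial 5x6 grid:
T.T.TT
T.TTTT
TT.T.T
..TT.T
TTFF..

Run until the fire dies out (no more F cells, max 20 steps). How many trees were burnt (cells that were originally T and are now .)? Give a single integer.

Answer: 14

Derivation:
Step 1: +3 fires, +2 burnt (F count now 3)
Step 2: +2 fires, +3 burnt (F count now 2)
Step 3: +1 fires, +2 burnt (F count now 1)
Step 4: +2 fires, +1 burnt (F count now 2)
Step 5: +3 fires, +2 burnt (F count now 3)
Step 6: +2 fires, +3 burnt (F count now 2)
Step 7: +1 fires, +2 burnt (F count now 1)
Step 8: +0 fires, +1 burnt (F count now 0)
Fire out after step 8
Initially T: 18, now '.': 26
Total burnt (originally-T cells now '.'): 14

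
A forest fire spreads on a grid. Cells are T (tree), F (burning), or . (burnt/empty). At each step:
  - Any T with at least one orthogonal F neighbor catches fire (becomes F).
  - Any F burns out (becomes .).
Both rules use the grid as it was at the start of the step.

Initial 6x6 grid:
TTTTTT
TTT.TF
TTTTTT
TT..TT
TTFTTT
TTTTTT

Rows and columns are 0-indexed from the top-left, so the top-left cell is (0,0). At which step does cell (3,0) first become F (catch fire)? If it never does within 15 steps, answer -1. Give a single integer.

Step 1: cell (3,0)='T' (+6 fires, +2 burnt)
Step 2: cell (3,0)='T' (+8 fires, +6 burnt)
Step 3: cell (3,0)='F' (+8 fires, +8 burnt)
  -> target ignites at step 3
Step 4: cell (3,0)='.' (+5 fires, +8 burnt)
Step 5: cell (3,0)='.' (+3 fires, +5 burnt)
Step 6: cell (3,0)='.' (+1 fires, +3 burnt)
Step 7: cell (3,0)='.' (+0 fires, +1 burnt)
  fire out at step 7

3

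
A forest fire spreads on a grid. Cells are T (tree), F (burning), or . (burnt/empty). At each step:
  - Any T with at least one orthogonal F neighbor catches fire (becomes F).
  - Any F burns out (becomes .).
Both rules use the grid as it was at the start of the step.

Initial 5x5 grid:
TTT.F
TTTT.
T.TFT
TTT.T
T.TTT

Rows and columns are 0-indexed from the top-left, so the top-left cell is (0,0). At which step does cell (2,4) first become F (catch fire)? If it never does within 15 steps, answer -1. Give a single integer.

Step 1: cell (2,4)='F' (+3 fires, +2 burnt)
  -> target ignites at step 1
Step 2: cell (2,4)='.' (+3 fires, +3 burnt)
Step 3: cell (2,4)='.' (+5 fires, +3 burnt)
Step 4: cell (2,4)='.' (+4 fires, +5 burnt)
Step 5: cell (2,4)='.' (+3 fires, +4 burnt)
Step 6: cell (2,4)='.' (+0 fires, +3 burnt)
  fire out at step 6

1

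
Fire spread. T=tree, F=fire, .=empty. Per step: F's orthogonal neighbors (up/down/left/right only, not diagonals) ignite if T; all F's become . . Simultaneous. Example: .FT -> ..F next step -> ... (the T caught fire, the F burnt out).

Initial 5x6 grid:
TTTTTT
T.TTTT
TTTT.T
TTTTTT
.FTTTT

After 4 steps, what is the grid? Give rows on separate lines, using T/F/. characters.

Step 1: 2 trees catch fire, 1 burn out
  TTTTTT
  T.TTTT
  TTTT.T
  TFTTTT
  ..FTTT
Step 2: 4 trees catch fire, 2 burn out
  TTTTTT
  T.TTTT
  TFTT.T
  F.FTTT
  ...FTT
Step 3: 4 trees catch fire, 4 burn out
  TTTTTT
  T.TTTT
  F.FT.T
  ...FTT
  ....FT
Step 4: 5 trees catch fire, 4 burn out
  TTTTTT
  F.FTTT
  ...F.T
  ....FT
  .....F

TTTTTT
F.FTTT
...F.T
....FT
.....F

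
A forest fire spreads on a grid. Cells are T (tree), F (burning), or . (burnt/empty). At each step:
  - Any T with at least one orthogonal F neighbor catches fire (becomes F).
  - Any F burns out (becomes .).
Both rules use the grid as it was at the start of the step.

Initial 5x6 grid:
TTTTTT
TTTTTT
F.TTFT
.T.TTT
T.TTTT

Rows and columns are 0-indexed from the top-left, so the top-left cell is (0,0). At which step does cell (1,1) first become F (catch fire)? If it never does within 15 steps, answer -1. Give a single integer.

Step 1: cell (1,1)='T' (+5 fires, +2 burnt)
Step 2: cell (1,1)='F' (+9 fires, +5 burnt)
  -> target ignites at step 2
Step 3: cell (1,1)='.' (+6 fires, +9 burnt)
Step 4: cell (1,1)='.' (+2 fires, +6 burnt)
Step 5: cell (1,1)='.' (+0 fires, +2 burnt)
  fire out at step 5

2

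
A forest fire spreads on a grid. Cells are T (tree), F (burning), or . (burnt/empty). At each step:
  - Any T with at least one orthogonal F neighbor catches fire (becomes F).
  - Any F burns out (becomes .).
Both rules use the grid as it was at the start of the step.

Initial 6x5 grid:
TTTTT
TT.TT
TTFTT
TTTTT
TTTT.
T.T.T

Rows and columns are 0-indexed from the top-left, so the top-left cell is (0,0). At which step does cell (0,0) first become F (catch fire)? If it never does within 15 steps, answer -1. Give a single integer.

Step 1: cell (0,0)='T' (+3 fires, +1 burnt)
Step 2: cell (0,0)='T' (+7 fires, +3 burnt)
Step 3: cell (0,0)='T' (+9 fires, +7 burnt)
Step 4: cell (0,0)='F' (+4 fires, +9 burnt)
  -> target ignites at step 4
Step 5: cell (0,0)='.' (+1 fires, +4 burnt)
Step 6: cell (0,0)='.' (+0 fires, +1 burnt)
  fire out at step 6

4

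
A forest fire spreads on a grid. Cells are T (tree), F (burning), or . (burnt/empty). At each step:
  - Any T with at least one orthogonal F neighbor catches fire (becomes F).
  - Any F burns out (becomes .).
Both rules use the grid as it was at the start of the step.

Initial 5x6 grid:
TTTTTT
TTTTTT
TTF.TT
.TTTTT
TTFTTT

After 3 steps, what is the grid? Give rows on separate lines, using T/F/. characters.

Step 1: 5 trees catch fire, 2 burn out
  TTTTTT
  TTFTTT
  TF..TT
  .TFTTT
  TF.FTT
Step 2: 8 trees catch fire, 5 burn out
  TTFTTT
  TF.FTT
  F...TT
  .F.FTT
  F...FT
Step 3: 6 trees catch fire, 8 burn out
  TF.FTT
  F...FT
  ....TT
  ....FT
  .....F

TF.FTT
F...FT
....TT
....FT
.....F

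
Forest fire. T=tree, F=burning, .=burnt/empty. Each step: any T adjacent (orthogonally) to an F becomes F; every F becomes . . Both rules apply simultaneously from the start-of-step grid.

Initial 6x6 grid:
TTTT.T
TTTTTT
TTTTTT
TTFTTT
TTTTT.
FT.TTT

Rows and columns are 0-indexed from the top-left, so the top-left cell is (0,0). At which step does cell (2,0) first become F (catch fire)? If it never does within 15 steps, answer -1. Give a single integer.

Step 1: cell (2,0)='T' (+6 fires, +2 burnt)
Step 2: cell (2,0)='T' (+7 fires, +6 burnt)
Step 3: cell (2,0)='F' (+8 fires, +7 burnt)
  -> target ignites at step 3
Step 4: cell (2,0)='.' (+6 fires, +8 burnt)
Step 5: cell (2,0)='.' (+3 fires, +6 burnt)
Step 6: cell (2,0)='.' (+1 fires, +3 burnt)
Step 7: cell (2,0)='.' (+0 fires, +1 burnt)
  fire out at step 7

3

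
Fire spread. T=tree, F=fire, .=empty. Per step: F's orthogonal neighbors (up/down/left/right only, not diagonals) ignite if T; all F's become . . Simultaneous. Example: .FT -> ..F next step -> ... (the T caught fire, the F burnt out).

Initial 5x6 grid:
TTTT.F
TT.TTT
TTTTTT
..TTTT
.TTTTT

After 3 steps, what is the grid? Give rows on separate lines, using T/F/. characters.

Step 1: 1 trees catch fire, 1 burn out
  TTTT..
  TT.TTF
  TTTTTT
  ..TTTT
  .TTTTT
Step 2: 2 trees catch fire, 1 burn out
  TTTT..
  TT.TF.
  TTTTTF
  ..TTTT
  .TTTTT
Step 3: 3 trees catch fire, 2 burn out
  TTTT..
  TT.F..
  TTTTF.
  ..TTTF
  .TTTTT

TTTT..
TT.F..
TTTTF.
..TTTF
.TTTTT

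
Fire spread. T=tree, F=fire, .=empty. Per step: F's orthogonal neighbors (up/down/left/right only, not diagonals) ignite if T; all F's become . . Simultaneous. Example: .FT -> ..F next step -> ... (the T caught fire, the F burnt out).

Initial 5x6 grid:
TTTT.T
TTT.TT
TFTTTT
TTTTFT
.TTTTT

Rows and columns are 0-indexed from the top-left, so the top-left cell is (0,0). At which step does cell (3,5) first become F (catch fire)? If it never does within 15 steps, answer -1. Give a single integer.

Step 1: cell (3,5)='F' (+8 fires, +2 burnt)
  -> target ignites at step 1
Step 2: cell (3,5)='.' (+11 fires, +8 burnt)
Step 3: cell (3,5)='.' (+4 fires, +11 burnt)
Step 4: cell (3,5)='.' (+2 fires, +4 burnt)
Step 5: cell (3,5)='.' (+0 fires, +2 burnt)
  fire out at step 5

1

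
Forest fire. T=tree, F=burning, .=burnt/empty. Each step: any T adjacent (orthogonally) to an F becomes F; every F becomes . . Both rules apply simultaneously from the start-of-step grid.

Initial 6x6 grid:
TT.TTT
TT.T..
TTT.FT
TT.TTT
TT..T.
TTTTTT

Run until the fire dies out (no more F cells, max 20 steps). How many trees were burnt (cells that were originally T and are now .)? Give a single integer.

Step 1: +2 fires, +1 burnt (F count now 2)
Step 2: +3 fires, +2 burnt (F count now 3)
Step 3: +1 fires, +3 burnt (F count now 1)
Step 4: +2 fires, +1 burnt (F count now 2)
Step 5: +1 fires, +2 burnt (F count now 1)
Step 6: +1 fires, +1 burnt (F count now 1)
Step 7: +2 fires, +1 burnt (F count now 2)
Step 8: +2 fires, +2 burnt (F count now 2)
Step 9: +2 fires, +2 burnt (F count now 2)
Step 10: +3 fires, +2 burnt (F count now 3)
Step 11: +2 fires, +3 burnt (F count now 2)
Step 12: +1 fires, +2 burnt (F count now 1)
Step 13: +0 fires, +1 burnt (F count now 0)
Fire out after step 13
Initially T: 26, now '.': 32
Total burnt (originally-T cells now '.'): 22

Answer: 22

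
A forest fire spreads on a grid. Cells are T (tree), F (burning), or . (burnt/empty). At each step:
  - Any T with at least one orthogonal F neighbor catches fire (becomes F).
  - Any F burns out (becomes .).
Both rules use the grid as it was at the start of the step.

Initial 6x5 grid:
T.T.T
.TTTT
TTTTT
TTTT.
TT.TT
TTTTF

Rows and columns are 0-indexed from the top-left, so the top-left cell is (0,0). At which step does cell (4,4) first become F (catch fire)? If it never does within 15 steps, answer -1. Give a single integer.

Step 1: cell (4,4)='F' (+2 fires, +1 burnt)
  -> target ignites at step 1
Step 2: cell (4,4)='.' (+2 fires, +2 burnt)
Step 3: cell (4,4)='.' (+2 fires, +2 burnt)
Step 4: cell (4,4)='.' (+4 fires, +2 burnt)
Step 5: cell (4,4)='.' (+5 fires, +4 burnt)
Step 6: cell (4,4)='.' (+4 fires, +5 burnt)
Step 7: cell (4,4)='.' (+4 fires, +4 burnt)
Step 8: cell (4,4)='.' (+0 fires, +4 burnt)
  fire out at step 8

1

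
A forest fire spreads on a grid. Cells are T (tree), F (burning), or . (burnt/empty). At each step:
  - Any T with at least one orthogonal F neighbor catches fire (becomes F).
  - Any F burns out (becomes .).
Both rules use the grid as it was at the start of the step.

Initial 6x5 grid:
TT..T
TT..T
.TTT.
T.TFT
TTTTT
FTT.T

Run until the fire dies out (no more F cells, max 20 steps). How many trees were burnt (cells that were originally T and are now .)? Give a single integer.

Step 1: +6 fires, +2 burnt (F count now 6)
Step 2: +6 fires, +6 burnt (F count now 6)
Step 3: +2 fires, +6 burnt (F count now 2)
Step 4: +1 fires, +2 burnt (F count now 1)
Step 5: +2 fires, +1 burnt (F count now 2)
Step 6: +1 fires, +2 burnt (F count now 1)
Step 7: +0 fires, +1 burnt (F count now 0)
Fire out after step 7
Initially T: 20, now '.': 28
Total burnt (originally-T cells now '.'): 18

Answer: 18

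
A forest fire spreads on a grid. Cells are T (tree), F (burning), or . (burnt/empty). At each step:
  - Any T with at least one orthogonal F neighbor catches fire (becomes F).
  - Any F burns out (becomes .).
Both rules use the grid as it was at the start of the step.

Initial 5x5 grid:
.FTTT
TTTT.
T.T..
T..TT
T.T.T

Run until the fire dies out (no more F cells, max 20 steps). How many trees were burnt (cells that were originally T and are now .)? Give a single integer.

Answer: 11

Derivation:
Step 1: +2 fires, +1 burnt (F count now 2)
Step 2: +3 fires, +2 burnt (F count now 3)
Step 3: +4 fires, +3 burnt (F count now 4)
Step 4: +1 fires, +4 burnt (F count now 1)
Step 5: +1 fires, +1 burnt (F count now 1)
Step 6: +0 fires, +1 burnt (F count now 0)
Fire out after step 6
Initially T: 15, now '.': 21
Total burnt (originally-T cells now '.'): 11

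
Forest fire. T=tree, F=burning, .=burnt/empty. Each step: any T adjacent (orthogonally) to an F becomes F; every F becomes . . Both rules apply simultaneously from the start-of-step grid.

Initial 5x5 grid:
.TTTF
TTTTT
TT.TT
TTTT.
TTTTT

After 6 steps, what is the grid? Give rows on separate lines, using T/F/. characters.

Step 1: 2 trees catch fire, 1 burn out
  .TTF.
  TTTTF
  TT.TT
  TTTT.
  TTTTT
Step 2: 3 trees catch fire, 2 burn out
  .TF..
  TTTF.
  TT.TF
  TTTT.
  TTTTT
Step 3: 3 trees catch fire, 3 burn out
  .F...
  TTF..
  TT.F.
  TTTT.
  TTTTT
Step 4: 2 trees catch fire, 3 burn out
  .....
  TF...
  TT...
  TTTF.
  TTTTT
Step 5: 4 trees catch fire, 2 burn out
  .....
  F....
  TF...
  TTF..
  TTTFT
Step 6: 4 trees catch fire, 4 burn out
  .....
  .....
  F....
  TF...
  TTF.F

.....
.....
F....
TF...
TTF.F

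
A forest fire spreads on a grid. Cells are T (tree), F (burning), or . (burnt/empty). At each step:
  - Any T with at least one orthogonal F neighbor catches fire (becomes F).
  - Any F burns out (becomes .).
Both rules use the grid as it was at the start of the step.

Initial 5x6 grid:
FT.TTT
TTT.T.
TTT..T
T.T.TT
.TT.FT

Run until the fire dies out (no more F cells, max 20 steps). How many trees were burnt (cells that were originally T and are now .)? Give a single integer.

Answer: 15

Derivation:
Step 1: +4 fires, +2 burnt (F count now 4)
Step 2: +3 fires, +4 burnt (F count now 3)
Step 3: +4 fires, +3 burnt (F count now 4)
Step 4: +1 fires, +4 burnt (F count now 1)
Step 5: +1 fires, +1 burnt (F count now 1)
Step 6: +1 fires, +1 burnt (F count now 1)
Step 7: +1 fires, +1 burnt (F count now 1)
Step 8: +0 fires, +1 burnt (F count now 0)
Fire out after step 8
Initially T: 19, now '.': 26
Total burnt (originally-T cells now '.'): 15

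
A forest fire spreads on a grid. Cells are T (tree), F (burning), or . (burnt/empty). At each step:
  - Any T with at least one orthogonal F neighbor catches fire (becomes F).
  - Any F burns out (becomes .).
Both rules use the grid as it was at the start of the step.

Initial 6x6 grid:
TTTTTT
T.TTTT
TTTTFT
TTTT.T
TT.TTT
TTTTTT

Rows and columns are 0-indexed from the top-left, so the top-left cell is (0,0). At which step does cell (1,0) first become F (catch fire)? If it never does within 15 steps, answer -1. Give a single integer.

Step 1: cell (1,0)='T' (+3 fires, +1 burnt)
Step 2: cell (1,0)='T' (+6 fires, +3 burnt)
Step 3: cell (1,0)='T' (+7 fires, +6 burnt)
Step 4: cell (1,0)='T' (+6 fires, +7 burnt)
Step 5: cell (1,0)='F' (+6 fires, +6 burnt)
  -> target ignites at step 5
Step 6: cell (1,0)='.' (+3 fires, +6 burnt)
Step 7: cell (1,0)='.' (+1 fires, +3 burnt)
Step 8: cell (1,0)='.' (+0 fires, +1 burnt)
  fire out at step 8

5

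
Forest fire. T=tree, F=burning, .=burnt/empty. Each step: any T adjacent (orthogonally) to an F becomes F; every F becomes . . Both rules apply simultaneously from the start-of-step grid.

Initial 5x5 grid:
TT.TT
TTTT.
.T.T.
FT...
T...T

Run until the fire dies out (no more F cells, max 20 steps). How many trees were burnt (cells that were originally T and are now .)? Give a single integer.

Step 1: +2 fires, +1 burnt (F count now 2)
Step 2: +1 fires, +2 burnt (F count now 1)
Step 3: +1 fires, +1 burnt (F count now 1)
Step 4: +3 fires, +1 burnt (F count now 3)
Step 5: +2 fires, +3 burnt (F count now 2)
Step 6: +2 fires, +2 burnt (F count now 2)
Step 7: +1 fires, +2 burnt (F count now 1)
Step 8: +0 fires, +1 burnt (F count now 0)
Fire out after step 8
Initially T: 13, now '.': 24
Total burnt (originally-T cells now '.'): 12

Answer: 12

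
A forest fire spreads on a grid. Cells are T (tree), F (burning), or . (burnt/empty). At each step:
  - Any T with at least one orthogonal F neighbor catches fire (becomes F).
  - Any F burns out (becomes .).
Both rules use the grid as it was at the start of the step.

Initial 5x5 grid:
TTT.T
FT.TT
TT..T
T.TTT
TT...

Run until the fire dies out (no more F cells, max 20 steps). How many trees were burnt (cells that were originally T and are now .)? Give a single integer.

Step 1: +3 fires, +1 burnt (F count now 3)
Step 2: +3 fires, +3 burnt (F count now 3)
Step 3: +2 fires, +3 burnt (F count now 2)
Step 4: +1 fires, +2 burnt (F count now 1)
Step 5: +0 fires, +1 burnt (F count now 0)
Fire out after step 5
Initially T: 16, now '.': 18
Total burnt (originally-T cells now '.'): 9

Answer: 9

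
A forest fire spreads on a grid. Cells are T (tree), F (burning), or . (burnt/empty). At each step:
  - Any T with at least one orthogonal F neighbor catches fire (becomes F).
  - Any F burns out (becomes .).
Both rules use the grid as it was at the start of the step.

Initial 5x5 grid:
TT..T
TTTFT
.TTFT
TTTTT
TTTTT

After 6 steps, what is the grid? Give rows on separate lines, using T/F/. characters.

Step 1: 5 trees catch fire, 2 burn out
  TT..T
  TTF.F
  .TF.F
  TTTFT
  TTTTT
Step 2: 6 trees catch fire, 5 burn out
  TT..F
  TF...
  .F...
  TTF.F
  TTTFT
Step 3: 5 trees catch fire, 6 burn out
  TF...
  F....
  .....
  TF...
  TTF.F
Step 4: 3 trees catch fire, 5 burn out
  F....
  .....
  .....
  F....
  TF...
Step 5: 1 trees catch fire, 3 burn out
  .....
  .....
  .....
  .....
  F....
Step 6: 0 trees catch fire, 1 burn out
  .....
  .....
  .....
  .....
  .....

.....
.....
.....
.....
.....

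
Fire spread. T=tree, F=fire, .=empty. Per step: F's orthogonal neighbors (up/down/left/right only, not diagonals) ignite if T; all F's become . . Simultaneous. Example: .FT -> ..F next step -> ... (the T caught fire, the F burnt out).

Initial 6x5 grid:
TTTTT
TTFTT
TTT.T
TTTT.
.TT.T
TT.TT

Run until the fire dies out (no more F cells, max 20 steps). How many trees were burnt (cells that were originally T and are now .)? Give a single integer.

Step 1: +4 fires, +1 burnt (F count now 4)
Step 2: +6 fires, +4 burnt (F count now 6)
Step 3: +7 fires, +6 burnt (F count now 7)
Step 4: +2 fires, +7 burnt (F count now 2)
Step 5: +1 fires, +2 burnt (F count now 1)
Step 6: +1 fires, +1 burnt (F count now 1)
Step 7: +0 fires, +1 burnt (F count now 0)
Fire out after step 7
Initially T: 24, now '.': 27
Total burnt (originally-T cells now '.'): 21

Answer: 21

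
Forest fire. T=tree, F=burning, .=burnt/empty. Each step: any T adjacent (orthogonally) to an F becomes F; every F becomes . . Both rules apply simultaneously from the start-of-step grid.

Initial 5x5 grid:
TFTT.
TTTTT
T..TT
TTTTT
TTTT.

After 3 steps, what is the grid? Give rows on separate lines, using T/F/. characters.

Step 1: 3 trees catch fire, 1 burn out
  F.FT.
  TFTTT
  T..TT
  TTTTT
  TTTT.
Step 2: 3 trees catch fire, 3 burn out
  ...F.
  F.FTT
  T..TT
  TTTTT
  TTTT.
Step 3: 2 trees catch fire, 3 burn out
  .....
  ...FT
  F..TT
  TTTTT
  TTTT.

.....
...FT
F..TT
TTTTT
TTTT.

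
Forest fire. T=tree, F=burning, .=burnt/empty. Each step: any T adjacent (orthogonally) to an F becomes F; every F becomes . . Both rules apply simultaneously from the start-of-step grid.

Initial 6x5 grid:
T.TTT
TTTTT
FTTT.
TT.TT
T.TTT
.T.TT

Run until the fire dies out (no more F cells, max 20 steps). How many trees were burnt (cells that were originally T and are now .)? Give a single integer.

Step 1: +3 fires, +1 burnt (F count now 3)
Step 2: +5 fires, +3 burnt (F count now 5)
Step 3: +2 fires, +5 burnt (F count now 2)
Step 4: +3 fires, +2 burnt (F count now 3)
Step 5: +4 fires, +3 burnt (F count now 4)
Step 6: +4 fires, +4 burnt (F count now 4)
Step 7: +1 fires, +4 burnt (F count now 1)
Step 8: +0 fires, +1 burnt (F count now 0)
Fire out after step 8
Initially T: 23, now '.': 29
Total burnt (originally-T cells now '.'): 22

Answer: 22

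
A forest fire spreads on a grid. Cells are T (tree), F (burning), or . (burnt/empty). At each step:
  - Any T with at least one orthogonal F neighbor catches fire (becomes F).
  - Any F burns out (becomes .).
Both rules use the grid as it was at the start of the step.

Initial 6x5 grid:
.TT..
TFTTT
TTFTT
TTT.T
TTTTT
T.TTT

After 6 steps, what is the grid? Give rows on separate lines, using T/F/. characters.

Step 1: 6 trees catch fire, 2 burn out
  .FT..
  F.FTT
  TF.FT
  TTF.T
  TTTTT
  T.TTT
Step 2: 6 trees catch fire, 6 burn out
  ..F..
  ...FT
  F...F
  TF..T
  TTFTT
  T.TTT
Step 3: 6 trees catch fire, 6 burn out
  .....
  ....F
  .....
  F...F
  TF.FT
  T.FTT
Step 4: 3 trees catch fire, 6 burn out
  .....
  .....
  .....
  .....
  F...F
  T..FT
Step 5: 2 trees catch fire, 3 burn out
  .....
  .....
  .....
  .....
  .....
  F...F
Step 6: 0 trees catch fire, 2 burn out
  .....
  .....
  .....
  .....
  .....
  .....

.....
.....
.....
.....
.....
.....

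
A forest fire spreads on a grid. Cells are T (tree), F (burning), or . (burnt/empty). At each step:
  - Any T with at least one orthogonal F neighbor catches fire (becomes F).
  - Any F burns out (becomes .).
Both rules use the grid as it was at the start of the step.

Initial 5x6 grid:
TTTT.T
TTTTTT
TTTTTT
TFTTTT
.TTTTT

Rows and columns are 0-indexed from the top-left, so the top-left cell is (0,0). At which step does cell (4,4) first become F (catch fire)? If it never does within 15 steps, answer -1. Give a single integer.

Step 1: cell (4,4)='T' (+4 fires, +1 burnt)
Step 2: cell (4,4)='T' (+5 fires, +4 burnt)
Step 3: cell (4,4)='T' (+6 fires, +5 burnt)
Step 4: cell (4,4)='F' (+6 fires, +6 burnt)
  -> target ignites at step 4
Step 5: cell (4,4)='.' (+4 fires, +6 burnt)
Step 6: cell (4,4)='.' (+1 fires, +4 burnt)
Step 7: cell (4,4)='.' (+1 fires, +1 burnt)
Step 8: cell (4,4)='.' (+0 fires, +1 burnt)
  fire out at step 8

4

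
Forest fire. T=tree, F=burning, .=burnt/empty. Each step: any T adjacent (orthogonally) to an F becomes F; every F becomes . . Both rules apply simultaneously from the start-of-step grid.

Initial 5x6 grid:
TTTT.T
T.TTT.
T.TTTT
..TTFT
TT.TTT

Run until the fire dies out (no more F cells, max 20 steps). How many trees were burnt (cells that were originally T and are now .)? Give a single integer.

Answer: 19

Derivation:
Step 1: +4 fires, +1 burnt (F count now 4)
Step 2: +6 fires, +4 burnt (F count now 6)
Step 3: +2 fires, +6 burnt (F count now 2)
Step 4: +2 fires, +2 burnt (F count now 2)
Step 5: +1 fires, +2 burnt (F count now 1)
Step 6: +1 fires, +1 burnt (F count now 1)
Step 7: +1 fires, +1 burnt (F count now 1)
Step 8: +1 fires, +1 burnt (F count now 1)
Step 9: +1 fires, +1 burnt (F count now 1)
Step 10: +0 fires, +1 burnt (F count now 0)
Fire out after step 10
Initially T: 22, now '.': 27
Total burnt (originally-T cells now '.'): 19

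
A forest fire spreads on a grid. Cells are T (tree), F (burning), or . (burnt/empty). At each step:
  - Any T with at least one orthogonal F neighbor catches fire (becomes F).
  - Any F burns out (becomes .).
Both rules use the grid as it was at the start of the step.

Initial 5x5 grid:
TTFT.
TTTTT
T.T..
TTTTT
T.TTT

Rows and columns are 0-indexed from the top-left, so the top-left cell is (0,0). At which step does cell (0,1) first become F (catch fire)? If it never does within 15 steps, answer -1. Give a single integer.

Step 1: cell (0,1)='F' (+3 fires, +1 burnt)
  -> target ignites at step 1
Step 2: cell (0,1)='.' (+4 fires, +3 burnt)
Step 3: cell (0,1)='.' (+3 fires, +4 burnt)
Step 4: cell (0,1)='.' (+4 fires, +3 burnt)
Step 5: cell (0,1)='.' (+3 fires, +4 burnt)
Step 6: cell (0,1)='.' (+2 fires, +3 burnt)
Step 7: cell (0,1)='.' (+0 fires, +2 burnt)
  fire out at step 7

1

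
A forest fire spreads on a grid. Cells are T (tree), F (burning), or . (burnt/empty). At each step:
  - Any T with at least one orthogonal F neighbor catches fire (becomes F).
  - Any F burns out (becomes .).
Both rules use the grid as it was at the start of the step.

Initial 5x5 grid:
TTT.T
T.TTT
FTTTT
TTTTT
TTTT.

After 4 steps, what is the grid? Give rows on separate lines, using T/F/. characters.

Step 1: 3 trees catch fire, 1 burn out
  TTT.T
  F.TTT
  .FTTT
  FTTTT
  TTTT.
Step 2: 4 trees catch fire, 3 burn out
  FTT.T
  ..TTT
  ..FTT
  .FTTT
  FTTT.
Step 3: 5 trees catch fire, 4 burn out
  .FT.T
  ..FTT
  ...FT
  ..FTT
  .FTT.
Step 4: 5 trees catch fire, 5 burn out
  ..F.T
  ...FT
  ....F
  ...FT
  ..FT.

..F.T
...FT
....F
...FT
..FT.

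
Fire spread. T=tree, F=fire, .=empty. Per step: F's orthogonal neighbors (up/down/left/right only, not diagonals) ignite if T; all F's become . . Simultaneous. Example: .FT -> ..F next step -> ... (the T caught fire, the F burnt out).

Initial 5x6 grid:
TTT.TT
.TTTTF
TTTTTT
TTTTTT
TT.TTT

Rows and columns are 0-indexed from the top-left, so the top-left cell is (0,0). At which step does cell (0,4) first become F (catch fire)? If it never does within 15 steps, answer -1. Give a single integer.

Step 1: cell (0,4)='T' (+3 fires, +1 burnt)
Step 2: cell (0,4)='F' (+4 fires, +3 burnt)
  -> target ignites at step 2
Step 3: cell (0,4)='.' (+4 fires, +4 burnt)
Step 4: cell (0,4)='.' (+5 fires, +4 burnt)
Step 5: cell (0,4)='.' (+4 fires, +5 burnt)
Step 6: cell (0,4)='.' (+3 fires, +4 burnt)
Step 7: cell (0,4)='.' (+2 fires, +3 burnt)
Step 8: cell (0,4)='.' (+1 fires, +2 burnt)
Step 9: cell (0,4)='.' (+0 fires, +1 burnt)
  fire out at step 9

2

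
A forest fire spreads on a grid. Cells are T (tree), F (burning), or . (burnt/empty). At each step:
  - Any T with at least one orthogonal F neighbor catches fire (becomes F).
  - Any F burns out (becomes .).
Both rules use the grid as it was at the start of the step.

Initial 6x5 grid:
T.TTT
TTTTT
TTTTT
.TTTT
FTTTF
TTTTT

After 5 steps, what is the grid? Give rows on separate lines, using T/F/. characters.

Step 1: 5 trees catch fire, 2 burn out
  T.TTT
  TTTTT
  TTTTT
  .TTTF
  .FTF.
  FTTTF
Step 2: 6 trees catch fire, 5 burn out
  T.TTT
  TTTTT
  TTTTF
  .FTF.
  ..F..
  .FTF.
Step 3: 5 trees catch fire, 6 burn out
  T.TTT
  TTTTF
  TFTF.
  ..F..
  .....
  ..F..
Step 4: 5 trees catch fire, 5 burn out
  T.TTF
  TFTF.
  F.F..
  .....
  .....
  .....
Step 5: 3 trees catch fire, 5 burn out
  T.TF.
  F.F..
  .....
  .....
  .....
  .....

T.TF.
F.F..
.....
.....
.....
.....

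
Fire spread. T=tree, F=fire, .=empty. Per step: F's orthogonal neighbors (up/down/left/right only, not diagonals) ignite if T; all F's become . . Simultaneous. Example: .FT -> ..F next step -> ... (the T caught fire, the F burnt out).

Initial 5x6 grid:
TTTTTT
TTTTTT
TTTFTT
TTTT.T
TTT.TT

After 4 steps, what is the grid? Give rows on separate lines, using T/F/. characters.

Step 1: 4 trees catch fire, 1 burn out
  TTTTTT
  TTTFTT
  TTF.FT
  TTTF.T
  TTT.TT
Step 2: 6 trees catch fire, 4 burn out
  TTTFTT
  TTF.FT
  TF...F
  TTF..T
  TTT.TT
Step 3: 8 trees catch fire, 6 burn out
  TTF.FT
  TF...F
  F.....
  TF...F
  TTF.TT
Step 4: 6 trees catch fire, 8 burn out
  TF...F
  F.....
  ......
  F.....
  TF..TF

TF...F
F.....
......
F.....
TF..TF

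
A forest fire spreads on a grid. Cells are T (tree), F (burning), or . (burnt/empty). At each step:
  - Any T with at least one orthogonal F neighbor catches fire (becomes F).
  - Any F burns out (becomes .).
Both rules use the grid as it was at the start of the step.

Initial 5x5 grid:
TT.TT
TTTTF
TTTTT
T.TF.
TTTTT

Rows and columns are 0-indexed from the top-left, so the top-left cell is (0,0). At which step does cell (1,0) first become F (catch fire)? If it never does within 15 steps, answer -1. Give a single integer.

Step 1: cell (1,0)='T' (+6 fires, +2 burnt)
Step 2: cell (1,0)='T' (+5 fires, +6 burnt)
Step 3: cell (1,0)='T' (+3 fires, +5 burnt)
Step 4: cell (1,0)='F' (+4 fires, +3 burnt)
  -> target ignites at step 4
Step 5: cell (1,0)='.' (+2 fires, +4 burnt)
Step 6: cell (1,0)='.' (+0 fires, +2 burnt)
  fire out at step 6

4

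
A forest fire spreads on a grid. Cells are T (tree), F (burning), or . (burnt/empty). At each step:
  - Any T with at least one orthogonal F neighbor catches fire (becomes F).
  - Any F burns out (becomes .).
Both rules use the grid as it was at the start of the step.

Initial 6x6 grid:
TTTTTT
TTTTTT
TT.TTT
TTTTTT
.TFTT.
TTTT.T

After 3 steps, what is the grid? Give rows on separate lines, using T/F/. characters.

Step 1: 4 trees catch fire, 1 burn out
  TTTTTT
  TTTTTT
  TT.TTT
  TTFTTT
  .F.FT.
  TTFT.T
Step 2: 5 trees catch fire, 4 burn out
  TTTTTT
  TTTTTT
  TT.TTT
  TF.FTT
  ....F.
  TF.F.T
Step 3: 5 trees catch fire, 5 burn out
  TTTTTT
  TTTTTT
  TF.FTT
  F...FT
  ......
  F....T

TTTTTT
TTTTTT
TF.FTT
F...FT
......
F....T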